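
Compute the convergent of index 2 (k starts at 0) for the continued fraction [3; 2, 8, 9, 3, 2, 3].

Using pₖ = aₖpₖ₋₁ + pₖ₋₂, qₖ = aₖqₖ₋₁ + qₖ₋₂ (with p₋₁=1, p₋₂=0, q₋₁=0, q₋₂=1):
  k=0: a=3, p=3, q=1
  k=1: a=2, p=7, q=2
  k=2: a=8, p=59, q=17

59/17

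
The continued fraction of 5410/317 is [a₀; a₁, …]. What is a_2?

5410 = 17·317 + 21   →  a_0 = 17
317 = 15·21 + 2   →  a_1 = 15
21 = 10·2 + 1   →  a_2 = 10

10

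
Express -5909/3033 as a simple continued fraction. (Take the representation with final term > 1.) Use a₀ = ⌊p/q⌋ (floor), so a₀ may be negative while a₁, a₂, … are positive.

-5909 = -2*3033 + 157
3033 = 19*157 + 50
157 = 3*50 + 7
50 = 7*7 + 1
7 = 7*1 + 0  (stop)
So -5909/3033 = [-2; 19, 3, 7, 7].

[-2; 19, 3, 7, 7]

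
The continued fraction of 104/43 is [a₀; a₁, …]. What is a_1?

2

104 = 2·43 + 18   →  a_0 = 2
43 = 2·18 + 7   →  a_1 = 2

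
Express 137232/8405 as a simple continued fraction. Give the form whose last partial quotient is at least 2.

137232 = 16·8405 + 2752
8405 = 3·2752 + 149
2752 = 18·149 + 70
149 = 2·70 + 9
70 = 7·9 + 7
9 = 1·7 + 2
7 = 3·2 + 1
2 = 2·1 + 0  (stop)
So 137232/8405 = [16; 3, 18, 2, 7, 1, 3, 2].

[16; 3, 18, 2, 7, 1, 3, 2]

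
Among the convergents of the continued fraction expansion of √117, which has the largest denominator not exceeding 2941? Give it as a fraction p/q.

√117 = [10; 1, 4, 2, 4, 1, 20, …] (period length 6).
Convergents:
  p_0/q_0 = 10/1
  p_1/q_1 = 11/1
  p_2/q_2 = 54/5
  p_3/q_3 = 119/11
  p_4/q_4 = 530/49
  p_5/q_5 = 649/60
  p_6/q_6 = 13510/1249
  p_7/q_7 = 14159/1309
  p_8/q_8 = 70146/6485
q_7 = 1309 ≤ 2941 < 6485 = q_8, so the answer is 14159/1309.

14159/1309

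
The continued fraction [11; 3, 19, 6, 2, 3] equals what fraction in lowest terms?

29803/2631

Fold from the inside: start with 3/1.
  2 + 1/3 = 7/3
  6 + 3/7 = 45/7
  19 + 7/45 = 862/45
  3 + 45/862 = 2631/862
  11 + 862/2631 = 29803/2631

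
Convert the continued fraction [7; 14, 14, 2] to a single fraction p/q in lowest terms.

Using pₖ = aₖpₖ₋₁ + pₖ₋₂ and qₖ = aₖqₖ₋₁ + qₖ₋₂:
  k=0: a=7, p=7, q=1
  k=1: a=14, p=99, q=14
  k=2: a=14, p=1393, q=197
  k=3: a=2, p=2885, q=408

2885/408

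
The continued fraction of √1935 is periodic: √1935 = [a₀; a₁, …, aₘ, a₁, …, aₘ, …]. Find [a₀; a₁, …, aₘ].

a₀ = ⌊√1935⌋ = 43.
With m₀=0, d₀=1 and mₖ₊₁ = dₖaₖ − mₖ, dₖ₊₁ = (n − mₖ₊₁²)/dₖ, aₖ₊₁ = ⌊(a₀+mₖ₊₁)/dₖ₊₁⌋:
  k=1: m=43, d=86, a=1
  k=2: m=43, d=1, a=86
d=1 and a=2a₀=86 at k=2, so the next step gives (m, d) = (43, 86) again — its k=1 value — and the period has length 2.

[43; 1, 86]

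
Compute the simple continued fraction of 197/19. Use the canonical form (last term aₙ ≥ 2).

[10; 2, 1, 2, 2]

197 = 10*19 + 7
19 = 2*7 + 5
7 = 1*5 + 2
5 = 2*2 + 1
2 = 2*1 + 0  (stop)
So 197/19 = [10; 2, 1, 2, 2].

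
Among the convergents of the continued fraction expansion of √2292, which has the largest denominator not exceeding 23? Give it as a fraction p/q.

383/8

√2292 = [47; 1, 6, 1, 94, …] (period length 4).
Convergents:
  p_0/q_0 = 47/1
  p_1/q_1 = 48/1
  p_2/q_2 = 335/7
  p_3/q_3 = 383/8
  p_4/q_4 = 36337/759
q_3 = 8 ≤ 23 < 759 = q_4, so the answer is 383/8.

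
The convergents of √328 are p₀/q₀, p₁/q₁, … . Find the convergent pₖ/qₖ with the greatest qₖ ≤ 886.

√328 = [18; 9, 36, …] (period length 2).
Convergents:
  p_0/q_0 = 18/1
  p_1/q_1 = 163/9
  p_2/q_2 = 5886/325
  p_3/q_3 = 53137/2934
q_2 = 325 ≤ 886 < 2934 = q_3, so the answer is 5886/325.

5886/325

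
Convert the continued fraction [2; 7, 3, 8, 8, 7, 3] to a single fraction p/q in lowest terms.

Fold from the inside: start with 3/1.
  7 + 1/3 = 22/3
  8 + 3/22 = 179/22
  8 + 22/179 = 1454/179
  3 + 179/1454 = 4541/1454
  7 + 1454/4541 = 33241/4541
  2 + 4541/33241 = 71023/33241

71023/33241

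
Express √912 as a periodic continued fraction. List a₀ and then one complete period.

a₀ = ⌊√912⌋ = 30.
With m₀=0, d₀=1 and mₖ₊₁ = dₖaₖ − mₖ, dₖ₊₁ = (n − mₖ₊₁²)/dₖ, aₖ₊₁ = ⌊(a₀+mₖ₊₁)/dₖ₊₁⌋:
  k=1: m=30, d=12, a=5
  k=2: m=30, d=1, a=60
d=1 and a=2a₀=60 at k=2, so the next step gives (m, d) = (30, 12) again — its k=1 value — and the period has length 2.

[30; 5, 60]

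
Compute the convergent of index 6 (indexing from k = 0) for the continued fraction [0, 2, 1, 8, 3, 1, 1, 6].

65/188

Using pₖ = aₖpₖ₋₁ + pₖ₋₂, qₖ = aₖqₖ₋₁ + qₖ₋₂ (with p₋₁=1, p₋₂=0, q₋₁=0, q₋₂=1):
  k=0: a=0, p=0, q=1
  k=1: a=2, p=1, q=2
  k=2: a=1, p=1, q=3
  k=3: a=8, p=9, q=26
  k=4: a=3, p=28, q=81
  k=5: a=1, p=37, q=107
  k=6: a=1, p=65, q=188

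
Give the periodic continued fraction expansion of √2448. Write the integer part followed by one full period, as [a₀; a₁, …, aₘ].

[49; 2, 10, 2, 98]

a₀ = ⌊√2448⌋ = 49.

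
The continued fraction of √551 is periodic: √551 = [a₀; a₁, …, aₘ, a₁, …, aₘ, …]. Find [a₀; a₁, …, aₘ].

[23; 2, 8, 1, 8, 2, 46]

a₀ = ⌊√551⌋ = 23.
With m₀=0, d₀=1 and mₖ₊₁ = dₖaₖ − mₖ, dₖ₊₁ = (n − mₖ₊₁²)/dₖ, aₖ₊₁ = ⌊(a₀+mₖ₊₁)/dₖ₊₁⌋:
  k=1: m=23, d=22, a=2
  k=2: m=21, d=5, a=8
  k=3: m=19, d=38, a=1
  k=4: m=19, d=5, a=8
  k=5: m=21, d=22, a=2
  k=6: m=23, d=1, a=46
d=1 and a=2a₀=46 at k=6, so the next step gives (m, d) = (23, 22) again — its k=1 value — and the period has length 6.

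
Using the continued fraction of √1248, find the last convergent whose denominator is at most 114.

1837/52

√1248 = [35; 3, 17, 3, 70, …] (period length 4).
Convergents:
  p_0/q_0 = 35/1
  p_1/q_1 = 106/3
  p_2/q_2 = 1837/52
  p_3/q_3 = 5617/159
q_2 = 52 ≤ 114 < 159 = q_3, so the answer is 1837/52.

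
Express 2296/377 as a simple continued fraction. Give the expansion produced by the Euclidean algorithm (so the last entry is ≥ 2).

2296 = 6·377 + 34
377 = 11·34 + 3
34 = 11·3 + 1
3 = 3·1 + 0  (stop)
So 2296/377 = [6; 11, 11, 3].

[6; 11, 11, 3]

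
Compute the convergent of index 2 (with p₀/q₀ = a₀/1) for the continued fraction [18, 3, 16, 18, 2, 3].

Using pₖ = aₖpₖ₋₁ + pₖ₋₂, qₖ = aₖqₖ₋₁ + qₖ₋₂ (with p₋₁=1, p₋₂=0, q₋₁=0, q₋₂=1):
  k=0: a=18, p=18, q=1
  k=1: a=3, p=55, q=3
  k=2: a=16, p=898, q=49

898/49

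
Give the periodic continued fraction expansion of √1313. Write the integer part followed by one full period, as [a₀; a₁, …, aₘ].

[36; 4, 4, 72]

a₀ = ⌊√1313⌋ = 36.
With m₀=0, d₀=1 and mₖ₊₁ = dₖaₖ − mₖ, dₖ₊₁ = (n − mₖ₊₁²)/dₖ, aₖ₊₁ = ⌊(a₀+mₖ₊₁)/dₖ₊₁⌋:
  k=1: m=36, d=17, a=4
  k=2: m=32, d=17, a=4
  k=3: m=36, d=1, a=72
d=1 and a=2a₀=72 at k=3, so the next step gives (m, d) = (36, 17) again — its k=1 value — and the period has length 3.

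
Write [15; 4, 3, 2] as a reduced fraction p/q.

Fold from the inside: start with 2/1.
  3 + 1/2 = 7/2
  4 + 2/7 = 30/7
  15 + 7/30 = 457/30

457/30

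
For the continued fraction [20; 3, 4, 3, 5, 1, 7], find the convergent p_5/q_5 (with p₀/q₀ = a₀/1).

Using pₖ = aₖpₖ₋₁ + pₖ₋₂, qₖ = aₖqₖ₋₁ + qₖ₋₂ (with p₋₁=1, p₋₂=0, q₋₁=0, q₋₂=1):
  k=0: a=20, p=20, q=1
  k=1: a=3, p=61, q=3
  k=2: a=4, p=264, q=13
  k=3: a=3, p=853, q=42
  k=4: a=5, p=4529, q=223
  k=5: a=1, p=5382, q=265

5382/265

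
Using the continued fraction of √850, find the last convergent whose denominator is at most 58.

379/13

√850 = [29; 6, 2, 6, 58, …] (period length 4).
Convergents:
  p_0/q_0 = 29/1
  p_1/q_1 = 175/6
  p_2/q_2 = 379/13
  p_3/q_3 = 2449/84
q_2 = 13 ≤ 58 < 84 = q_3, so the answer is 379/13.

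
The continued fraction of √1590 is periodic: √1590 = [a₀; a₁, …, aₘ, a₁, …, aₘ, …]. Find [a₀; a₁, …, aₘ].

[39; 1, 6, 1, 78]

a₀ = ⌊√1590⌋ = 39.
With m₀=0, d₀=1 and mₖ₊₁ = dₖaₖ − mₖ, dₖ₊₁ = (n − mₖ₊₁²)/dₖ, aₖ₊₁ = ⌊(a₀+mₖ₊₁)/dₖ₊₁⌋:
  k=1: m=39, d=69, a=1
  k=2: m=30, d=10, a=6
  k=3: m=30, d=69, a=1
  k=4: m=39, d=1, a=78
d=1 and a=2a₀=78 at k=4, so the next step gives (m, d) = (39, 69) again — its k=1 value — and the period has length 4.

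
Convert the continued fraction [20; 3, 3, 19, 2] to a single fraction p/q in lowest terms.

Fold from the inside: start with 2/1.
  19 + 1/2 = 39/2
  3 + 2/39 = 119/39
  3 + 39/119 = 396/119
  20 + 119/396 = 8039/396

8039/396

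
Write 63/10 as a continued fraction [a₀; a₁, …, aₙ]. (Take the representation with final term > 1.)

63 = 6×10 + 3
10 = 3×3 + 1
3 = 3×1 + 0  (stop)
So 63/10 = [6; 3, 3].

[6; 3, 3]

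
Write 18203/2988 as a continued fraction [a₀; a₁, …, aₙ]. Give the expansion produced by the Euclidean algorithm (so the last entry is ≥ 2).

[6; 10, 1, 6, 2, 3, 5]

18203 = 6*2988 + 275
2988 = 10*275 + 238
275 = 1*238 + 37
238 = 6*37 + 16
37 = 2*16 + 5
16 = 3*5 + 1
5 = 5*1 + 0  (stop)
So 18203/2988 = [6; 10, 1, 6, 2, 3, 5].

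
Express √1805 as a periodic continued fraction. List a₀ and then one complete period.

[42; 2, 16, 2, 84]

a₀ = ⌊√1805⌋ = 42.
With m₀=0, d₀=1 and mₖ₊₁ = dₖaₖ − mₖ, dₖ₊₁ = (n − mₖ₊₁²)/dₖ, aₖ₊₁ = ⌊(a₀+mₖ₊₁)/dₖ₊₁⌋:
  k=1: m=42, d=41, a=2
  k=2: m=40, d=5, a=16
  k=3: m=40, d=41, a=2
  k=4: m=42, d=1, a=84
d=1 and a=2a₀=84 at k=4, so the next step gives (m, d) = (42, 41) again — its k=1 value — and the period has length 4.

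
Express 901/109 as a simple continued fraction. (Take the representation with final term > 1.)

[8; 3, 1, 3, 7]

901 = 8·109 + 29
109 = 3·29 + 22
29 = 1·22 + 7
22 = 3·7 + 1
7 = 7·1 + 0  (stop)
So 901/109 = [8; 3, 1, 3, 7].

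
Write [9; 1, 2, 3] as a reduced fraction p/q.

97/10

Fold from the inside: start with 3/1.
  2 + 1/3 = 7/3
  1 + 3/7 = 10/7
  9 + 7/10 = 97/10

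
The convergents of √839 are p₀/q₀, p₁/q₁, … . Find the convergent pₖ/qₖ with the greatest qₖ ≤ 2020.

48691/1681

√839 = [28; 1, 27, 1, 56, …] (period length 4).
Convergents:
  p_0/q_0 = 28/1
  p_1/q_1 = 29/1
  p_2/q_2 = 811/28
  p_3/q_3 = 840/29
  p_4/q_4 = 47851/1652
  p_5/q_5 = 48691/1681
  p_6/q_6 = 1362508/47039
q_5 = 1681 ≤ 2020 < 47039 = q_6, so the answer is 48691/1681.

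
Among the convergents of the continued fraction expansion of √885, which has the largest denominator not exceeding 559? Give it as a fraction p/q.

√885 = [29; 1, 2, 1, 58, …] (period length 4).
Convergents:
  p_0/q_0 = 29/1
  p_1/q_1 = 30/1
  p_2/q_2 = 89/3
  p_3/q_3 = 119/4
  p_4/q_4 = 6991/235
  p_5/q_5 = 7110/239
  p_6/q_6 = 21211/713
q_5 = 239 ≤ 559 < 713 = q_6, so the answer is 7110/239.

7110/239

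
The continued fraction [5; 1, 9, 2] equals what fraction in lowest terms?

Fold from the inside: start with 2/1.
  9 + 1/2 = 19/2
  1 + 2/19 = 21/19
  5 + 19/21 = 124/21

124/21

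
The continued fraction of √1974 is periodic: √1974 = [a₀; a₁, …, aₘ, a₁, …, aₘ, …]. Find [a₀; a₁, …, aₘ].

[44; 2, 3, 17, 2, 17, 3, 2, 88]

a₀ = ⌊√1974⌋ = 44.
With m₀=0, d₀=1 and mₖ₊₁ = dₖaₖ − mₖ, dₖ₊₁ = (n − mₖ₊₁²)/dₖ, aₖ₊₁ = ⌊(a₀+mₖ₊₁)/dₖ₊₁⌋:
  k=1: m=44, d=38, a=2
  k=2: m=32, d=25, a=3
  k=3: m=43, d=5, a=17
  k=4: m=42, d=42, a=2
  k=5: m=42, d=5, a=17
  k=6: m=43, d=25, a=3
  k=7: m=32, d=38, a=2
  k=8: m=44, d=1, a=88
d=1 and a=2a₀=88 at k=8, so the next step gives (m, d) = (44, 38) again — its k=1 value — and the period has length 8.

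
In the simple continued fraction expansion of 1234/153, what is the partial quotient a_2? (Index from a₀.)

1234 = 8·153 + 10   →  a_0 = 8
153 = 15·10 + 3   →  a_1 = 15
10 = 3·3 + 1   →  a_2 = 3

3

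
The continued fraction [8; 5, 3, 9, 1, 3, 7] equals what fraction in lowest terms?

38262/4673

Using pₖ = aₖpₖ₋₁ + pₖ₋₂ and qₖ = aₖqₖ₋₁ + qₖ₋₂:
  k=0: a=8, p=8, q=1
  k=1: a=5, p=41, q=5
  k=2: a=3, p=131, q=16
  k=3: a=9, p=1220, q=149
  k=4: a=1, p=1351, q=165
  k=5: a=3, p=5273, q=644
  k=6: a=7, p=38262, q=4673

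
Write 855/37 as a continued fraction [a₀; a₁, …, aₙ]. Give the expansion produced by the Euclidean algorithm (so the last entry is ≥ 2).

855 = 23*37 + 4
37 = 9*4 + 1
4 = 4*1 + 0  (stop)
So 855/37 = [23; 9, 4].

[23; 9, 4]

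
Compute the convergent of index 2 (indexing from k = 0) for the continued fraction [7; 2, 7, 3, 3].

Using pₖ = aₖpₖ₋₁ + pₖ₋₂, qₖ = aₖqₖ₋₁ + qₖ₋₂ (with p₋₁=1, p₋₂=0, q₋₁=0, q₋₂=1):
  k=0: a=7, p=7, q=1
  k=1: a=2, p=15, q=2
  k=2: a=7, p=112, q=15

112/15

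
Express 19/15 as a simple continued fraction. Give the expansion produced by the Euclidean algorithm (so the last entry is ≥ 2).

[1; 3, 1, 3]

19 = 1*15 + 4
15 = 3*4 + 3
4 = 1*3 + 1
3 = 3*1 + 0  (stop)
So 19/15 = [1; 3, 1, 3].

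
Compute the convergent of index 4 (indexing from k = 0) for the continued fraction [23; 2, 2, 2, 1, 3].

398/17

Using pₖ = aₖpₖ₋₁ + pₖ₋₂, qₖ = aₖqₖ₋₁ + qₖ₋₂ (with p₋₁=1, p₋₂=0, q₋₁=0, q₋₂=1):
  k=0: a=23, p=23, q=1
  k=1: a=2, p=47, q=2
  k=2: a=2, p=117, q=5
  k=3: a=2, p=281, q=12
  k=4: a=1, p=398, q=17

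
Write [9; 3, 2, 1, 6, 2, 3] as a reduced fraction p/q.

4640/499

Fold from the inside: start with 3/1.
  2 + 1/3 = 7/3
  6 + 3/7 = 45/7
  1 + 7/45 = 52/45
  2 + 45/52 = 149/52
  3 + 52/149 = 499/149
  9 + 149/499 = 4640/499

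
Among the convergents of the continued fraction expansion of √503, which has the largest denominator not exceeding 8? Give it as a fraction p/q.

157/7

√503 = [22; 2, 2, 1, 21, 1, 2, 2, 44, …] (period length 8).
Convergents:
  p_0/q_0 = 22/1
  p_1/q_1 = 45/2
  p_2/q_2 = 112/5
  p_3/q_3 = 157/7
  p_4/q_4 = 3409/152
q_3 = 7 ≤ 8 < 152 = q_4, so the answer is 157/7.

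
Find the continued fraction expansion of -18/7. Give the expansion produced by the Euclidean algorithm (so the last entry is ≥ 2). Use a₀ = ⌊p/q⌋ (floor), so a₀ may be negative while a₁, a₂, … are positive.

-18 = -3×7 + 3
7 = 2×3 + 1
3 = 3×1 + 0  (stop)
So -18/7 = [-3; 2, 3].

[-3; 2, 3]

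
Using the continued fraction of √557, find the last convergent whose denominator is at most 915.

√557 = [23; 1, 1, 1, 1, 46, …] (period length 5).
Convergents:
  p_0/q_0 = 23/1
  p_1/q_1 = 24/1
  p_2/q_2 = 47/2
  p_3/q_3 = 71/3
  p_4/q_4 = 118/5
  p_5/q_5 = 5499/233
  p_6/q_6 = 5617/238
  p_7/q_7 = 11116/471
  p_8/q_8 = 16733/709
  p_9/q_9 = 27849/1180
q_8 = 709 ≤ 915 < 1180 = q_9, so the answer is 16733/709.

16733/709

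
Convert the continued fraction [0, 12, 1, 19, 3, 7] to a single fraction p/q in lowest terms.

447/5789

Using pₖ = aₖpₖ₋₁ + pₖ₋₂ and qₖ = aₖqₖ₋₁ + qₖ₋₂:
  k=0: a=0, p=0, q=1
  k=1: a=12, p=1, q=12
  k=2: a=1, p=1, q=13
  k=3: a=19, p=20, q=259
  k=4: a=3, p=61, q=790
  k=5: a=7, p=447, q=5789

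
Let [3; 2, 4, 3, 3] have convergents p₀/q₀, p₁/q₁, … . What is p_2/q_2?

31/9

Using pₖ = aₖpₖ₋₁ + pₖ₋₂, qₖ = aₖqₖ₋₁ + qₖ₋₂ (with p₋₁=1, p₋₂=0, q₋₁=0, q₋₂=1):
  k=0: a=3, p=3, q=1
  k=1: a=2, p=7, q=2
  k=2: a=4, p=31, q=9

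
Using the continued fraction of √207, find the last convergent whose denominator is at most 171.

√207 = [14; 2, 1, 1, 2, 1, 1, 2, 28, …] (period length 8).
Convergents:
  p_0/q_0 = 14/1
  p_1/q_1 = 29/2
  p_2/q_2 = 43/3
  p_3/q_3 = 72/5
  p_4/q_4 = 187/13
  p_5/q_5 = 259/18
  p_6/q_6 = 446/31
  p_7/q_7 = 1151/80
  p_8/q_8 = 32674/2271
q_7 = 80 ≤ 171 < 2271 = q_8, so the answer is 1151/80.

1151/80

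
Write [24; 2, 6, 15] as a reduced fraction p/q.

4819/197

Fold from the inside: start with 15/1.
  6 + 1/15 = 91/15
  2 + 15/91 = 197/91
  24 + 91/197 = 4819/197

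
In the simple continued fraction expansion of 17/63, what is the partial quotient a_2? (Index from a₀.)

17 = 0·63 + 17   →  a_0 = 0
63 = 3·17 + 12   →  a_1 = 3
17 = 1·12 + 5   →  a_2 = 1

1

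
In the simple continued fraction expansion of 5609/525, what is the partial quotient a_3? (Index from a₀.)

5609 = 10·525 + 359   →  a_0 = 10
525 = 1·359 + 166   →  a_1 = 1
359 = 2·166 + 27   →  a_2 = 2
166 = 6·27 + 4   →  a_3 = 6

6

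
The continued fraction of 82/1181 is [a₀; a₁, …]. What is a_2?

82 = 0·1181 + 82   →  a_0 = 0
1181 = 14·82 + 33   →  a_1 = 14
82 = 2·33 + 16   →  a_2 = 2

2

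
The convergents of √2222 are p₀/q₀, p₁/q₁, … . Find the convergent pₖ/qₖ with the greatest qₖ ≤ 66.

√2222 = [47; 7, 4, 7, 94, …] (period length 4).
Convergents:
  p_0/q_0 = 47/1
  p_1/q_1 = 330/7
  p_2/q_2 = 1367/29
  p_3/q_3 = 9899/210
q_2 = 29 ≤ 66 < 210 = q_3, so the answer is 1367/29.

1367/29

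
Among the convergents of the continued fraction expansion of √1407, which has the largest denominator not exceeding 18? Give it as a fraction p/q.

√1407 = [37; 1, 1, 24, 1, 1, 74, …] (period length 6).
Convergents:
  p_0/q_0 = 37/1
  p_1/q_1 = 38/1
  p_2/q_2 = 75/2
  p_3/q_3 = 1838/49
q_2 = 2 ≤ 18 < 49 = q_3, so the answer is 75/2.

75/2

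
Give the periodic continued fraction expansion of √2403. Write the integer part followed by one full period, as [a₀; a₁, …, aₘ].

[49; 49, 98]

a₀ = ⌊√2403⌋ = 49.
With m₀=0, d₀=1 and mₖ₊₁ = dₖaₖ − mₖ, dₖ₊₁ = (n − mₖ₊₁²)/dₖ, aₖ₊₁ = ⌊(a₀+mₖ₊₁)/dₖ₊₁⌋:
  k=1: m=49, d=2, a=49
  k=2: m=49, d=1, a=98
d=1 and a=2a₀=98 at k=2, so the next step gives (m, d) = (49, 2) again — its k=1 value — and the period has length 2.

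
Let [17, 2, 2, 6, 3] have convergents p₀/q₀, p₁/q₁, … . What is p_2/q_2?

Using pₖ = aₖpₖ₋₁ + pₖ₋₂, qₖ = aₖqₖ₋₁ + qₖ₋₂ (with p₋₁=1, p₋₂=0, q₋₁=0, q₋₂=1):
  k=0: a=17, p=17, q=1
  k=1: a=2, p=35, q=2
  k=2: a=2, p=87, q=5

87/5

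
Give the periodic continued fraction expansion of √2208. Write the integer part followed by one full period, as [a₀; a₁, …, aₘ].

[46; 1, 92]

a₀ = ⌊√2208⌋ = 46.
With m₀=0, d₀=1 and mₖ₊₁ = dₖaₖ − mₖ, dₖ₊₁ = (n − mₖ₊₁²)/dₖ, aₖ₊₁ = ⌊(a₀+mₖ₊₁)/dₖ₊₁⌋:
  k=1: m=46, d=92, a=1
  k=2: m=46, d=1, a=92
d=1 and a=2a₀=92 at k=2, so the next step gives (m, d) = (46, 92) again — its k=1 value — and the period has length 2.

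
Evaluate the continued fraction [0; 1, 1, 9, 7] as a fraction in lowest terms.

71/135

Using pₖ = aₖpₖ₋₁ + pₖ₋₂ and qₖ = aₖqₖ₋₁ + qₖ₋₂:
  k=0: a=0, p=0, q=1
  k=1: a=1, p=1, q=1
  k=2: a=1, p=1, q=2
  k=3: a=9, p=10, q=19
  k=4: a=7, p=71, q=135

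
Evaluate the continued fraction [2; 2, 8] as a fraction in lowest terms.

42/17

Fold from the inside: start with 8/1.
  2 + 1/8 = 17/8
  2 + 8/17 = 42/17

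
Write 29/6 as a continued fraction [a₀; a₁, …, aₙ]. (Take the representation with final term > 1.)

29 = 4*6 + 5
6 = 1*5 + 1
5 = 5*1 + 0  (stop)
So 29/6 = [4; 1, 5].

[4; 1, 5]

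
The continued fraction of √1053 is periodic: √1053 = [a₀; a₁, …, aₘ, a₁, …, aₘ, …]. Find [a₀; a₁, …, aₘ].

[32; 2, 4, 2, 64]

a₀ = ⌊√1053⌋ = 32.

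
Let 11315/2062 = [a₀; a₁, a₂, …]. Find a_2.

11315 = 5·2062 + 1005   →  a_0 = 5
2062 = 2·1005 + 52   →  a_1 = 2
1005 = 19·52 + 17   →  a_2 = 19

19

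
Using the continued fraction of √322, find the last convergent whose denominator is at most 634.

11287/629

√322 = [17; 1, 16, 1, 34, …] (period length 4).
Convergents:
  p_0/q_0 = 17/1
  p_1/q_1 = 18/1
  p_2/q_2 = 305/17
  p_3/q_3 = 323/18
  p_4/q_4 = 11287/629
  p_5/q_5 = 11610/647
q_4 = 629 ≤ 634 < 647 = q_5, so the answer is 11287/629.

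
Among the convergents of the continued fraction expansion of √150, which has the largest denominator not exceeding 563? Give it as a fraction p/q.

4801/392

√150 = [12; 4, 24, …] (period length 2).
Convergents:
  p_0/q_0 = 12/1
  p_1/q_1 = 49/4
  p_2/q_2 = 1188/97
  p_3/q_3 = 4801/392
  p_4/q_4 = 116412/9505
q_3 = 392 ≤ 563 < 9505 = q_4, so the answer is 4801/392.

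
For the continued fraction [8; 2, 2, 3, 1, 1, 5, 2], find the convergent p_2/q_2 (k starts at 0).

Using pₖ = aₖpₖ₋₁ + pₖ₋₂, qₖ = aₖqₖ₋₁ + qₖ₋₂ (with p₋₁=1, p₋₂=0, q₋₁=0, q₋₂=1):
  k=0: a=8, p=8, q=1
  k=1: a=2, p=17, q=2
  k=2: a=2, p=42, q=5

42/5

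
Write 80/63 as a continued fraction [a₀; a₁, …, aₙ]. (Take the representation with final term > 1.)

80 = 1·63 + 17
63 = 3·17 + 12
17 = 1·12 + 5
12 = 2·5 + 2
5 = 2·2 + 1
2 = 2·1 + 0  (stop)
So 80/63 = [1; 3, 1, 2, 2, 2].

[1; 3, 1, 2, 2, 2]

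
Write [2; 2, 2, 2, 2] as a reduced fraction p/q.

Fold from the inside: start with 2/1.
  2 + 1/2 = 5/2
  2 + 2/5 = 12/5
  2 + 5/12 = 29/12
  2 + 12/29 = 70/29

70/29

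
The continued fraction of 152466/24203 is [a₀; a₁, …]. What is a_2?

152466 = 6·24203 + 7248   →  a_0 = 6
24203 = 3·7248 + 2459   →  a_1 = 3
7248 = 2·2459 + 2330   →  a_2 = 2

2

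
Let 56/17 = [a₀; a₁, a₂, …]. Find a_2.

2

56 = 3·17 + 5   →  a_0 = 3
17 = 3·5 + 2   →  a_1 = 3
5 = 2·2 + 1   →  a_2 = 2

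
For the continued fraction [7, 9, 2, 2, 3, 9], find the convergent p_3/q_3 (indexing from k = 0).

334/47

Using pₖ = aₖpₖ₋₁ + pₖ₋₂, qₖ = aₖqₖ₋₁ + qₖ₋₂ (with p₋₁=1, p₋₂=0, q₋₁=0, q₋₂=1):
  k=0: a=7, p=7, q=1
  k=1: a=9, p=64, q=9
  k=2: a=2, p=135, q=19
  k=3: a=2, p=334, q=47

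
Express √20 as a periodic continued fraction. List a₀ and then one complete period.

[4; 2, 8]

a₀ = ⌊√20⌋ = 4.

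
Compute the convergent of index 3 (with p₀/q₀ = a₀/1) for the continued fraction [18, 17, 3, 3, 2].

3124/173

Using pₖ = aₖpₖ₋₁ + pₖ₋₂, qₖ = aₖqₖ₋₁ + qₖ₋₂ (with p₋₁=1, p₋₂=0, q₋₁=0, q₋₂=1):
  k=0: a=18, p=18, q=1
  k=1: a=17, p=307, q=17
  k=2: a=3, p=939, q=52
  k=3: a=3, p=3124, q=173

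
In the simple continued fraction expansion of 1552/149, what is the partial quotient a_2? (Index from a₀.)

1552 = 10·149 + 62   →  a_0 = 10
149 = 2·62 + 25   →  a_1 = 2
62 = 2·25 + 12   →  a_2 = 2

2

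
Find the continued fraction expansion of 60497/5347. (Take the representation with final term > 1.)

[11; 3, 5, 2, 8, 1, 1, 8]

60497 = 11×5347 + 1680
5347 = 3×1680 + 307
1680 = 5×307 + 145
307 = 2×145 + 17
145 = 8×17 + 9
17 = 1×9 + 8
9 = 1×8 + 1
8 = 8×1 + 0  (stop)
So 60497/5347 = [11; 3, 5, 2, 8, 1, 1, 8].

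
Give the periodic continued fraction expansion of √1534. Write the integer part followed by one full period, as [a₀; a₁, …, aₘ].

a₀ = ⌊√1534⌋ = 39.
With m₀=0, d₀=1 and mₖ₊₁ = dₖaₖ − mₖ, dₖ₊₁ = (n − mₖ₊₁²)/dₖ, aₖ₊₁ = ⌊(a₀+mₖ₊₁)/dₖ₊₁⌋:
  k=1: m=39, d=13, a=6
  k=2: m=39, d=1, a=78
d=1 and a=2a₀=78 at k=2, so the next step gives (m, d) = (39, 13) again — its k=1 value — and the period has length 2.

[39; 6, 78]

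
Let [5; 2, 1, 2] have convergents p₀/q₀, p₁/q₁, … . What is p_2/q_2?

Using pₖ = aₖpₖ₋₁ + pₖ₋₂, qₖ = aₖqₖ₋₁ + qₖ₋₂ (with p₋₁=1, p₋₂=0, q₋₁=0, q₋₂=1):
  k=0: a=5, p=5, q=1
  k=1: a=2, p=11, q=2
  k=2: a=1, p=16, q=3

16/3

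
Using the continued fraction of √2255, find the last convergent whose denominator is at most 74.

√2255 = [47; 2, 18, 2, 94, …] (period length 4).
Convergents:
  p_0/q_0 = 47/1
  p_1/q_1 = 95/2
  p_2/q_2 = 1757/37
  p_3/q_3 = 3609/76
q_2 = 37 ≤ 74 < 76 = q_3, so the answer is 1757/37.

1757/37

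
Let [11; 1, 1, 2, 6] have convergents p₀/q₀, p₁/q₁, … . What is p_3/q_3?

58/5

Using pₖ = aₖpₖ₋₁ + pₖ₋₂, qₖ = aₖqₖ₋₁ + qₖ₋₂ (with p₋₁=1, p₋₂=0, q₋₁=0, q₋₂=1):
  k=0: a=11, p=11, q=1
  k=1: a=1, p=12, q=1
  k=2: a=1, p=23, q=2
  k=3: a=2, p=58, q=5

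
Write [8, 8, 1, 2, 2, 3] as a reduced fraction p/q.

Using pₖ = aₖpₖ₋₁ + pₖ₋₂ and qₖ = aₖqₖ₋₁ + qₖ₋₂:
  k=0: a=8, p=8, q=1
  k=1: a=8, p=65, q=8
  k=2: a=1, p=73, q=9
  k=3: a=2, p=211, q=26
  k=4: a=2, p=495, q=61
  k=5: a=3, p=1696, q=209

1696/209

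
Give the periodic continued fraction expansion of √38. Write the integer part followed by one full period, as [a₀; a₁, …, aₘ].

a₀ = ⌊√38⌋ = 6.
With m₀=0, d₀=1 and mₖ₊₁ = dₖaₖ − mₖ, dₖ₊₁ = (n − mₖ₊₁²)/dₖ, aₖ₊₁ = ⌊(a₀+mₖ₊₁)/dₖ₊₁⌋:
  k=1: m=6, d=2, a=6
  k=2: m=6, d=1, a=12
d=1 and a=2a₀=12 at k=2, so the next step gives (m, d) = (6, 2) again — its k=1 value — and the period has length 2.

[6; 6, 12]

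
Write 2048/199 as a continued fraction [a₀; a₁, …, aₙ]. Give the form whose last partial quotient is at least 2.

[10; 3, 2, 3, 8]

2048 = 10·199 + 58
199 = 3·58 + 25
58 = 2·25 + 8
25 = 3·8 + 1
8 = 8·1 + 0  (stop)
So 2048/199 = [10; 3, 2, 3, 8].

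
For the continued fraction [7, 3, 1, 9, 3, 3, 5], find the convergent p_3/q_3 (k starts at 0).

283/39

Using pₖ = aₖpₖ₋₁ + pₖ₋₂, qₖ = aₖqₖ₋₁ + qₖ₋₂ (with p₋₁=1, p₋₂=0, q₋₁=0, q₋₂=1):
  k=0: a=7, p=7, q=1
  k=1: a=3, p=22, q=3
  k=2: a=1, p=29, q=4
  k=3: a=9, p=283, q=39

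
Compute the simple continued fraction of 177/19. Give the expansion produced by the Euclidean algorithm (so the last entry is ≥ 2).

177 = 9*19 + 6
19 = 3*6 + 1
6 = 6*1 + 0  (stop)
So 177/19 = [9; 3, 6].

[9; 3, 6]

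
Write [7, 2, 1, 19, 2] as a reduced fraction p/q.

Fold from the inside: start with 2/1.
  19 + 1/2 = 39/2
  1 + 2/39 = 41/39
  2 + 39/41 = 121/41
  7 + 41/121 = 888/121

888/121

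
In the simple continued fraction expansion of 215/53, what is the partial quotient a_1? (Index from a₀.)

215 = 4·53 + 3   →  a_0 = 4
53 = 17·3 + 2   →  a_1 = 17

17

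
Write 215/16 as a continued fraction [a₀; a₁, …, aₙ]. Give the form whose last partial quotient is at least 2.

215 = 13*16 + 7
16 = 2*7 + 2
7 = 3*2 + 1
2 = 2*1 + 0  (stop)
So 215/16 = [13; 2, 3, 2].

[13; 2, 3, 2]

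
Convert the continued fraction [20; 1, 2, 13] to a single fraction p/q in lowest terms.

827/40

Fold from the inside: start with 13/1.
  2 + 1/13 = 27/13
  1 + 13/27 = 40/27
  20 + 27/40 = 827/40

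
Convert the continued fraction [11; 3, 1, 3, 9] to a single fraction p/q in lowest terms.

Using pₖ = aₖpₖ₋₁ + pₖ₋₂ and qₖ = aₖqₖ₋₁ + qₖ₋₂:
  k=0: a=11, p=11, q=1
  k=1: a=3, p=34, q=3
  k=2: a=1, p=45, q=4
  k=3: a=3, p=169, q=15
  k=4: a=9, p=1566, q=139

1566/139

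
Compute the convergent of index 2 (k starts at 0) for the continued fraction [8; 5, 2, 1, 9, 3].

Using pₖ = aₖpₖ₋₁ + pₖ₋₂, qₖ = aₖqₖ₋₁ + qₖ₋₂ (with p₋₁=1, p₋₂=0, q₋₁=0, q₋₂=1):
  k=0: a=8, p=8, q=1
  k=1: a=5, p=41, q=5
  k=2: a=2, p=90, q=11

90/11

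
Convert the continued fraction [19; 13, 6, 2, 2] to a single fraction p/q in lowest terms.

Fold from the inside: start with 2/1.
  2 + 1/2 = 5/2
  6 + 2/5 = 32/5
  13 + 5/32 = 421/32
  19 + 32/421 = 8031/421

8031/421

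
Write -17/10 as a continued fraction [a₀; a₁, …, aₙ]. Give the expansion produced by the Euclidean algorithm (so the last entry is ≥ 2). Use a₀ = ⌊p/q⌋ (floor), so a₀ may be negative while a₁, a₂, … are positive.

[-2; 3, 3]

-17 = -2·10 + 3
10 = 3·3 + 1
3 = 3·1 + 0  (stop)
So -17/10 = [-2; 3, 3].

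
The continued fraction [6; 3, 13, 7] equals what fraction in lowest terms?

1790/283

Fold from the inside: start with 7/1.
  13 + 1/7 = 92/7
  3 + 7/92 = 283/92
  6 + 92/283 = 1790/283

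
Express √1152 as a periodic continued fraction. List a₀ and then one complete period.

[33; 1, 15, 1, 66]

a₀ = ⌊√1152⌋ = 33.
With m₀=0, d₀=1 and mₖ₊₁ = dₖaₖ − mₖ, dₖ₊₁ = (n − mₖ₊₁²)/dₖ, aₖ₊₁ = ⌊(a₀+mₖ₊₁)/dₖ₊₁⌋:
  k=1: m=33, d=63, a=1
  k=2: m=30, d=4, a=15
  k=3: m=30, d=63, a=1
  k=4: m=33, d=1, a=66
d=1 and a=2a₀=66 at k=4, so the next step gives (m, d) = (33, 63) again — its k=1 value — and the period has length 4.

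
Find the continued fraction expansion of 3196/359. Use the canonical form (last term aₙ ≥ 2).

[8; 1, 9, 3, 1, 8]

3196 = 8·359 + 324
359 = 1·324 + 35
324 = 9·35 + 9
35 = 3·9 + 8
9 = 1·8 + 1
8 = 8·1 + 0  (stop)
So 3196/359 = [8; 1, 9, 3, 1, 8].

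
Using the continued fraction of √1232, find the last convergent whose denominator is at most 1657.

√1232 = [35; 10, 70, …] (period length 2).
Convergents:
  p_0/q_0 = 35/1
  p_1/q_1 = 351/10
  p_2/q_2 = 24605/701
  p_3/q_3 = 246401/7020
q_2 = 701 ≤ 1657 < 7020 = q_3, so the answer is 24605/701.

24605/701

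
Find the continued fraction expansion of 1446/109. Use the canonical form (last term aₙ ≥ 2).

[13; 3, 1, 3, 7]

1446 = 13·109 + 29
109 = 3·29 + 22
29 = 1·22 + 7
22 = 3·7 + 1
7 = 7·1 + 0  (stop)
So 1446/109 = [13; 3, 1, 3, 7].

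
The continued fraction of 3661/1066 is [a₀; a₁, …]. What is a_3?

3

3661 = 3·1066 + 463   →  a_0 = 3
1066 = 2·463 + 140   →  a_1 = 2
463 = 3·140 + 43   →  a_2 = 3
140 = 3·43 + 11   →  a_3 = 3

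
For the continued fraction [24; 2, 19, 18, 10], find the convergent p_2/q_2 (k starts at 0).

Using pₖ = aₖpₖ₋₁ + pₖ₋₂, qₖ = aₖqₖ₋₁ + qₖ₋₂ (with p₋₁=1, p₋₂=0, q₋₁=0, q₋₂=1):
  k=0: a=24, p=24, q=1
  k=1: a=2, p=49, q=2
  k=2: a=19, p=955, q=39

955/39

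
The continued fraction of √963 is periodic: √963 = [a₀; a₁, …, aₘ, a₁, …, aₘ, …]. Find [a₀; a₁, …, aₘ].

a₀ = ⌊√963⌋ = 31.
With m₀=0, d₀=1 and mₖ₊₁ = dₖaₖ − mₖ, dₖ₊₁ = (n − mₖ₊₁²)/dₖ, aₖ₊₁ = ⌊(a₀+mₖ₊₁)/dₖ₊₁⌋:
  k=1: m=31, d=2, a=31
  k=2: m=31, d=1, a=62
d=1 and a=2a₀=62 at k=2, so the next step gives (m, d) = (31, 2) again — its k=1 value — and the period has length 2.

[31; 31, 62]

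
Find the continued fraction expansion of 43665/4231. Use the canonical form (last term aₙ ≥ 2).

[10; 3, 8, 6, 6, 1, 3]

43665 = 10*4231 + 1355
4231 = 3*1355 + 166
1355 = 8*166 + 27
166 = 6*27 + 4
27 = 6*4 + 3
4 = 1*3 + 1
3 = 3*1 + 0  (stop)
So 43665/4231 = [10; 3, 8, 6, 6, 1, 3].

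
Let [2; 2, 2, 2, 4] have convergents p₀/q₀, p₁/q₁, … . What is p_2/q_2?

12/5

Using pₖ = aₖpₖ₋₁ + pₖ₋₂, qₖ = aₖqₖ₋₁ + qₖ₋₂ (with p₋₁=1, p₋₂=0, q₋₁=0, q₋₂=1):
  k=0: a=2, p=2, q=1
  k=1: a=2, p=5, q=2
  k=2: a=2, p=12, q=5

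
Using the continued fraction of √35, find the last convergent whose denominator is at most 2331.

√35 = [5; 1, 10, …] (period length 2).
Convergents:
  p_0/q_0 = 5/1
  p_1/q_1 = 6/1
  p_2/q_2 = 65/11
  p_3/q_3 = 71/12
  p_4/q_4 = 775/131
  p_5/q_5 = 846/143
  p_6/q_6 = 9235/1561
  p_7/q_7 = 10081/1704
  p_8/q_8 = 110045/18601
q_7 = 1704 ≤ 2331 < 18601 = q_8, so the answer is 10081/1704.

10081/1704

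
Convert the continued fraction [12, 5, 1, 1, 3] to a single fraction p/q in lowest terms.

475/39

Fold from the inside: start with 3/1.
  1 + 1/3 = 4/3
  1 + 3/4 = 7/4
  5 + 4/7 = 39/7
  12 + 7/39 = 475/39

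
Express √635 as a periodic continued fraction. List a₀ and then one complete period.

a₀ = ⌊√635⌋ = 25.
With m₀=0, d₀=1 and mₖ₊₁ = dₖaₖ − mₖ, dₖ₊₁ = (n − mₖ₊₁²)/dₖ, aₖ₊₁ = ⌊(a₀+mₖ₊₁)/dₖ₊₁⌋:
  k=1: m=25, d=10, a=5
  k=2: m=25, d=1, a=50
d=1 and a=2a₀=50 at k=2, so the next step gives (m, d) = (25, 10) again — its k=1 value — and the period has length 2.

[25; 5, 50]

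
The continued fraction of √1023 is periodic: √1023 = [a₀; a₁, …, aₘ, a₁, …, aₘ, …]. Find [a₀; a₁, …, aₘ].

a₀ = ⌊√1023⌋ = 31.
With m₀=0, d₀=1 and mₖ₊₁ = dₖaₖ − mₖ, dₖ₊₁ = (n − mₖ₊₁²)/dₖ, aₖ₊₁ = ⌊(a₀+mₖ₊₁)/dₖ₊₁⌋:
  k=1: m=31, d=62, a=1
  k=2: m=31, d=1, a=62
d=1 and a=2a₀=62 at k=2, so the next step gives (m, d) = (31, 62) again — its k=1 value — and the period has length 2.

[31; 1, 62]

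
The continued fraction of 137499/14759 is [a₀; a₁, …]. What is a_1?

137499 = 9·14759 + 4668   →  a_0 = 9
14759 = 3·4668 + 755   →  a_1 = 3

3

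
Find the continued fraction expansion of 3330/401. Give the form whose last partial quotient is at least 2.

3330 = 8·401 + 122
401 = 3·122 + 35
122 = 3·35 + 17
35 = 2·17 + 1
17 = 17·1 + 0  (stop)
So 3330/401 = [8; 3, 3, 2, 17].

[8; 3, 3, 2, 17]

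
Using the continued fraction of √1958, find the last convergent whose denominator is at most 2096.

62657/1416

√1958 = [44; 4, 88, …] (period length 2).
Convergents:
  p_0/q_0 = 44/1
  p_1/q_1 = 177/4
  p_2/q_2 = 15620/353
  p_3/q_3 = 62657/1416
  p_4/q_4 = 5529436/124961
q_3 = 1416 ≤ 2096 < 124961 = q_4, so the answer is 62657/1416.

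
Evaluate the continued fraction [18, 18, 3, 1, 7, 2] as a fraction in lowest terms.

21756/1205

Fold from the inside: start with 2/1.
  7 + 1/2 = 15/2
  1 + 2/15 = 17/15
  3 + 15/17 = 66/17
  18 + 17/66 = 1205/66
  18 + 66/1205 = 21756/1205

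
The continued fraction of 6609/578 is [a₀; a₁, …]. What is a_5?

3

6609 = 11·578 + 251   →  a_0 = 11
578 = 2·251 + 76   →  a_1 = 2
251 = 3·76 + 23   →  a_2 = 3
76 = 3·23 + 7   →  a_3 = 3
23 = 3·7 + 2   →  a_4 = 3
7 = 3·2 + 1   →  a_5 = 3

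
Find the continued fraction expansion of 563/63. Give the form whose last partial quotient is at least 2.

563 = 8·63 + 59
63 = 1·59 + 4
59 = 14·4 + 3
4 = 1·3 + 1
3 = 3·1 + 0  (stop)
So 563/63 = [8; 1, 14, 1, 3].

[8; 1, 14, 1, 3]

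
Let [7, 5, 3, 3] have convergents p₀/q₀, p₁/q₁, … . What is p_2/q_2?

Using pₖ = aₖpₖ₋₁ + pₖ₋₂, qₖ = aₖqₖ₋₁ + qₖ₋₂ (with p₋₁=1, p₋₂=0, q₋₁=0, q₋₂=1):
  k=0: a=7, p=7, q=1
  k=1: a=5, p=36, q=5
  k=2: a=3, p=115, q=16

115/16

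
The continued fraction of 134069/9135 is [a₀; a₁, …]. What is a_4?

134069 = 14·9135 + 6179   →  a_0 = 14
9135 = 1·6179 + 2956   →  a_1 = 1
6179 = 2·2956 + 267   →  a_2 = 2
2956 = 11·267 + 19   →  a_3 = 11
267 = 14·19 + 1   →  a_4 = 14

14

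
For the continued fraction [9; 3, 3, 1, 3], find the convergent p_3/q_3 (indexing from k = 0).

121/13

Using pₖ = aₖpₖ₋₁ + pₖ₋₂, qₖ = aₖqₖ₋₁ + qₖ₋₂ (with p₋₁=1, p₋₂=0, q₋₁=0, q₋₂=1):
  k=0: a=9, p=9, q=1
  k=1: a=3, p=28, q=3
  k=2: a=3, p=93, q=10
  k=3: a=1, p=121, q=13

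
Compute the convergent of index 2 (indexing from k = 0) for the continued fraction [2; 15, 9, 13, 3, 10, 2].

281/136

Using pₖ = aₖpₖ₋₁ + pₖ₋₂, qₖ = aₖqₖ₋₁ + qₖ₋₂ (with p₋₁=1, p₋₂=0, q₋₁=0, q₋₂=1):
  k=0: a=2, p=2, q=1
  k=1: a=15, p=31, q=15
  k=2: a=9, p=281, q=136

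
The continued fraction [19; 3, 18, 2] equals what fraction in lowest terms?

2184/113

Using pₖ = aₖpₖ₋₁ + pₖ₋₂ and qₖ = aₖqₖ₋₁ + qₖ₋₂:
  k=0: a=19, p=19, q=1
  k=1: a=3, p=58, q=3
  k=2: a=18, p=1063, q=55
  k=3: a=2, p=2184, q=113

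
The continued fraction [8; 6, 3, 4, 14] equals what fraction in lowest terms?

9521/1167

Fold from the inside: start with 14/1.
  4 + 1/14 = 57/14
  3 + 14/57 = 185/57
  6 + 57/185 = 1167/185
  8 + 185/1167 = 9521/1167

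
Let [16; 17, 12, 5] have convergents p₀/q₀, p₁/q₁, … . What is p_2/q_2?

Using pₖ = aₖpₖ₋₁ + pₖ₋₂, qₖ = aₖqₖ₋₁ + qₖ₋₂ (with p₋₁=1, p₋₂=0, q₋₁=0, q₋₂=1):
  k=0: a=16, p=16, q=1
  k=1: a=17, p=273, q=17
  k=2: a=12, p=3292, q=205

3292/205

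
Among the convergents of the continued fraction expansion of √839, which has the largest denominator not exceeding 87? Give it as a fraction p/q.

840/29

√839 = [28; 1, 27, 1, 56, …] (period length 4).
Convergents:
  p_0/q_0 = 28/1
  p_1/q_1 = 29/1
  p_2/q_2 = 811/28
  p_3/q_3 = 840/29
  p_4/q_4 = 47851/1652
q_3 = 29 ≤ 87 < 1652 = q_4, so the answer is 840/29.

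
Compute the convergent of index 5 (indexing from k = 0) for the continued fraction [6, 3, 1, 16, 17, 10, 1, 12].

71899/11497

Using pₖ = aₖpₖ₋₁ + pₖ₋₂, qₖ = aₖqₖ₋₁ + qₖ₋₂ (with p₋₁=1, p₋₂=0, q₋₁=0, q₋₂=1):
  k=0: a=6, p=6, q=1
  k=1: a=3, p=19, q=3
  k=2: a=1, p=25, q=4
  k=3: a=16, p=419, q=67
  k=4: a=17, p=7148, q=1143
  k=5: a=10, p=71899, q=11497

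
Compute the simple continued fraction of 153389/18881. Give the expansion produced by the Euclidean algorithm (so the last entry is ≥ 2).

153389 = 8×18881 + 2341
18881 = 8×2341 + 153
2341 = 15×153 + 46
153 = 3×46 + 15
46 = 3×15 + 1
15 = 15×1 + 0  (stop)
So 153389/18881 = [8; 8, 15, 3, 3, 15].

[8; 8, 15, 3, 3, 15]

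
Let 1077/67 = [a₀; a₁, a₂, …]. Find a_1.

1077 = 16·67 + 5   →  a_0 = 16
67 = 13·5 + 2   →  a_1 = 13

13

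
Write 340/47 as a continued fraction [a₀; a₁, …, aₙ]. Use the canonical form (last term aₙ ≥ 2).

340 = 7·47 + 11
47 = 4·11 + 3
11 = 3·3 + 2
3 = 1·2 + 1
2 = 2·1 + 0  (stop)
So 340/47 = [7; 4, 3, 1, 2].

[7; 4, 3, 1, 2]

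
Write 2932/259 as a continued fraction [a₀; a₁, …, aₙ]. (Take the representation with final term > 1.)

2932 = 11·259 + 83
259 = 3·83 + 10
83 = 8·10 + 3
10 = 3·3 + 1
3 = 3·1 + 0  (stop)
So 2932/259 = [11; 3, 8, 3, 3].

[11; 3, 8, 3, 3]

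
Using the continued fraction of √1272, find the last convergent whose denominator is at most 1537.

22897/642

√1272 = [35; 1, 1, 1, 70, …] (period length 4).
Convergents:
  p_0/q_0 = 35/1
  p_1/q_1 = 36/1
  p_2/q_2 = 71/2
  p_3/q_3 = 107/3
  p_4/q_4 = 7561/212
  p_5/q_5 = 7668/215
  p_6/q_6 = 15229/427
  p_7/q_7 = 22897/642
  p_8/q_8 = 1618019/45367
q_7 = 642 ≤ 1537 < 45367 = q_8, so the answer is 22897/642.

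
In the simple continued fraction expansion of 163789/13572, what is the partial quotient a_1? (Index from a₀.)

14

163789 = 12·13572 + 925   →  a_0 = 12
13572 = 14·925 + 622   →  a_1 = 14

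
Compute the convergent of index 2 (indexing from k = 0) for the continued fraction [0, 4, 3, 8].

3/13

Using pₖ = aₖpₖ₋₁ + pₖ₋₂, qₖ = aₖqₖ₋₁ + qₖ₋₂ (with p₋₁=1, p₋₂=0, q₋₁=0, q₋₂=1):
  k=0: a=0, p=0, q=1
  k=1: a=4, p=1, q=4
  k=2: a=3, p=3, q=13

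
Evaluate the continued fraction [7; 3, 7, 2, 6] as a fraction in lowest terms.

Fold from the inside: start with 6/1.
  2 + 1/6 = 13/6
  7 + 6/13 = 97/13
  3 + 13/97 = 304/97
  7 + 97/304 = 2225/304

2225/304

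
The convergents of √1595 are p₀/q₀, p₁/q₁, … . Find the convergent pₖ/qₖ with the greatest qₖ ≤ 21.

√1595 = [39; 1, 14, 1, 78, …] (period length 4).
Convergents:
  p_0/q_0 = 39/1
  p_1/q_1 = 40/1
  p_2/q_2 = 599/15
  p_3/q_3 = 639/16
  p_4/q_4 = 50441/1263
q_3 = 16 ≤ 21 < 1263 = q_4, so the answer is 639/16.

639/16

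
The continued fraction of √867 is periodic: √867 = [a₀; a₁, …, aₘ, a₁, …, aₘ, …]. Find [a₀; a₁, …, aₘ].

a₀ = ⌊√867⌋ = 29.
With m₀=0, d₀=1 and mₖ₊₁ = dₖaₖ − mₖ, dₖ₊₁ = (n − mₖ₊₁²)/dₖ, aₖ₊₁ = ⌊(a₀+mₖ₊₁)/dₖ₊₁⌋:
  k=1: m=29, d=26, a=2
  k=2: m=23, d=13, a=4
  k=3: m=29, d=2, a=29
  k=4: m=29, d=13, a=4
  k=5: m=23, d=26, a=2
  k=6: m=29, d=1, a=58
d=1 and a=2a₀=58 at k=6, so the next step gives (m, d) = (29, 26) again — its k=1 value — and the period has length 6.

[29; 2, 4, 29, 4, 2, 58]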